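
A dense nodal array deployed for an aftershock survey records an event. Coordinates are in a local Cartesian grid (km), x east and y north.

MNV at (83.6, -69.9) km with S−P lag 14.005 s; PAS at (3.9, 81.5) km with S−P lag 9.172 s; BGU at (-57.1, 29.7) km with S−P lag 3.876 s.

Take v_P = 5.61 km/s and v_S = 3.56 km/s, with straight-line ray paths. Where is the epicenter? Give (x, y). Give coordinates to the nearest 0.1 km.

-33.4 km east, 0.3 km north

Distance from S−P lag: d = Δt · v_P v_S / (v_P − v_S) = Δt · (5.61·3.56)/(5.61−3.56) ≈ 9.7422·Δt.
So d_MNV = 136.44, d_PAS = 89.36, d_BGU = 37.76 km.
Circle about each station: (x − 83.6)² + (y + 69.9)² = 136.44²; (x − 3.9)² + (y − 81.5)² = 89.36²; (x + 57.1)² + (y − 29.7)² = 37.76².
Subtracting the MNV equation from the PAS and BGU equations removes the quadratic terms:
-159.4 x + 302.8 y = 5413.15
-281.4 x + 199.2 y = 9457.59
Solving the 2×2 system: x ≈ -33.4, y ≈ 0.3 km.
Check against MNV (with the unrounded x, y): √((x − 83.6)²+(y + 69.9)²) = 136.44 ≈ 136.44 km. ✓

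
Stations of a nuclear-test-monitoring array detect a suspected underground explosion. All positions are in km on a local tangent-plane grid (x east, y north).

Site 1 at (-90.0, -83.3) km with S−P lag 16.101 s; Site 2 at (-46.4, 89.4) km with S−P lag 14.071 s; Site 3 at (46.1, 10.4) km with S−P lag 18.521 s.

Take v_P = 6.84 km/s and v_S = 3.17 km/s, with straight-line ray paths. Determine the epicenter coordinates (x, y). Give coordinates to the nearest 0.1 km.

-63.3 km east, 8.0 km north

Distance from S−P lag: d = Δt · v_P v_S / (v_P − v_S) = Δt · (6.84·3.17)/(6.84−3.17) ≈ 5.9081·Δt.
So d_Site 1 = 95.13, d_Site 2 = 83.13, d_Site 3 = 109.42 km.
Circle about each station: (x + 90.0)² + (y + 83.3)² = 95.13²; (x + 46.4)² + (y − 89.4)² = 83.13²; (x − 46.1)² + (y − 10.4)² = 109.42².
Subtracting the Site 1 equation from the Site 2 and Site 3 equations removes the quadratic terms:
87.2 x + 345.4 y = -2754.45
272.2 x + 187.4 y = -15728.54
Solving the 2×2 system: x ≈ -63.3, y ≈ 8.0 km.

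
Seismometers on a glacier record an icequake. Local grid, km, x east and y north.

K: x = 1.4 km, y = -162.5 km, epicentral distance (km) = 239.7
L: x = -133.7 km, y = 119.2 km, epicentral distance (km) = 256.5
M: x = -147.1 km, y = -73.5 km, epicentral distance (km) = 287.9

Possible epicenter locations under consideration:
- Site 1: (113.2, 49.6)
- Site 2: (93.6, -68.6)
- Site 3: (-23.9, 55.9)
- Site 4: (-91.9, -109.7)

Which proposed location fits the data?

Site 1

For each candidate, compare |candidate − station| to the reported distance:
Site 1: residuals K 0.1, L 0.0, M 0.0 → max 0.1 km
Site 2: residuals K 108.1, L 38.3, M 47.2 → max 108.1 km
Site 3: residuals K 19.8, L 129.8, M 109.2 → max 129.8 km
Site 4: residuals K 132.5, L 23.8, M 221.9 → max 221.9 km
Only Site 1 has all residuals ≈ 0.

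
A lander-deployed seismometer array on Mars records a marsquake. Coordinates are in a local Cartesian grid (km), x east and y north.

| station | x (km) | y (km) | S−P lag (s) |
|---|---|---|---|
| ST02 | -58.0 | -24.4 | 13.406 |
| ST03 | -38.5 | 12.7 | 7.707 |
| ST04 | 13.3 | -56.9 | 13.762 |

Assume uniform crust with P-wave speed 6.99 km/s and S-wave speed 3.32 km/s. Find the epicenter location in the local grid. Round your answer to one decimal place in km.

Distance from S−P lag: d = Δt · v_P v_S / (v_P − v_S) = Δt · (6.99·3.32)/(6.99−3.32) ≈ 6.3234·Δt.
So d_ST02 = 84.77, d_ST03 = 48.73, d_ST04 = 87.02 km.
Circle about each station: (x + 58.0)² + (y + 24.4)² = 84.77²; (x + 38.5)² + (y − 12.7)² = 48.73²; (x − 13.3)² + (y + 56.9)² = 87.02².
Subtracting pairs of circle equations eliminates x²+y² and gives linear equations (the radical axes):
39.0 x + 74.2 y = 2495.52
142.6 x − 65.0 y = -931.39
Solving the 2×2 system: x ≈ 7.1, y ≈ 29.9 km.
Check against ST02 (with the unrounded x, y): √((x + 58.0)²+(y + 24.4)²) = 84.77 ≈ 84.77 km. ✓

7.1 km east, 29.9 km north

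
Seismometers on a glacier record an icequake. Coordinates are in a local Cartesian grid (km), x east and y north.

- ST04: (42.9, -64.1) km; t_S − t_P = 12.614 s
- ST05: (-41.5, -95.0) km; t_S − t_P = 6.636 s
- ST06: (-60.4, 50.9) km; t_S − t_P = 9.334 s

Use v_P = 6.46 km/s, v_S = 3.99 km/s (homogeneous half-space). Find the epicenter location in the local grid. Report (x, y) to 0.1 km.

x ≈ -87.0 km, y ≈ -42.8 km

Distance from S−P lag: d = Δt · v_P v_S / (v_P − v_S) = Δt · (6.46·3.99)/(6.46−3.99) ≈ 10.4354·Δt.
So d_ST04 = 131.63, d_ST05 = 69.25, d_ST06 = 97.40 km.
Circle about each station: (x − 42.9)² + (y + 64.1)² = 131.63²; (x + 41.5)² + (y + 95.0)² = 69.25²; (x + 60.4)² + (y − 50.9)² = 97.40².
Subtracting pairs of circle equations eliminates x²+y² and gives linear equations (the radical axes):
-168.8 x − 61.8 y = 17328.92
-206.6 x + 230.0 y = 8129.45
Solving the 2×2 system: x ≈ -87.0, y ≈ -42.8 km.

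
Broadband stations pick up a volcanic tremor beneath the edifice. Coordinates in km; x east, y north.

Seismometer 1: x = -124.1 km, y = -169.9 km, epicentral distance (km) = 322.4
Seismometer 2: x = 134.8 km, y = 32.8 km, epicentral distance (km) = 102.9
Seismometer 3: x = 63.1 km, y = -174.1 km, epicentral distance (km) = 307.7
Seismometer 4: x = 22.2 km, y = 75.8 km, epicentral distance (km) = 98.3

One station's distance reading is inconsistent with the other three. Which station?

Seismometer 1

Solve using three stations at a time. Using Seismometer 2, Seismometer 3, Seismometer 4 (subtract circle equations pairwise → linear system) gives (x, y) ≈ (103.7, 130.9).
Distances from that point to each station vs reported:
  Seismometer 1: calculated 377.3 vs reported 322.4 → residual 54.9 km
  Seismometer 2: calculated 103.0 vs reported 102.9 → residual 0.1 km
  Seismometer 3: calculated 307.7 vs reported 307.7 → residual 0.0 km
  Seismometer 4: calculated 98.4 vs reported 98.3 → residual 0.1 km
Seismometer 2, Seismometer 3, Seismometer 4 are mutually consistent (residuals ≈ 0); Seismometer 1 is off by 54.9 km.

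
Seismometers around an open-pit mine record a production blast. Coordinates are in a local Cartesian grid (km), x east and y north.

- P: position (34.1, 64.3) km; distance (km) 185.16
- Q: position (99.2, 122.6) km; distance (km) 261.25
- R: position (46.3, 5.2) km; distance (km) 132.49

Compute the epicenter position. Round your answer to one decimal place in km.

Circle about each station: (x − 34.1)² + (y − 64.3)² = 185.16²; (x − 99.2)² + (y − 122.6)² = 261.25²; (x − 46.3)² + (y − 5.2)² = 132.49².
Subtracting the P equation from the Q and R equations removes the quadratic terms:
130.2 x + 116.6 y = -14393.24
24.4 x − 118.2 y = 13604.06
Solving the 2×2 system: x ≈ -6.3, y ≈ -116.4 km.

(-6.3, -116.4)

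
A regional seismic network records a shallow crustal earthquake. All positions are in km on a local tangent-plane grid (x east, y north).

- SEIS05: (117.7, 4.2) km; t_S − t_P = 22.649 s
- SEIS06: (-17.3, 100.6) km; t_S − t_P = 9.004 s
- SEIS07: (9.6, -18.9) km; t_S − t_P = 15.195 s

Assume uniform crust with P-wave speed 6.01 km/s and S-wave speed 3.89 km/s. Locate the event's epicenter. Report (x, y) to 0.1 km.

x ≈ -116.2 km, y ≈ 91.8 km

Distance from S−P lag: d = Δt · v_P v_S / (v_P − v_S) = Δt · (6.01·3.89)/(6.01−3.89) ≈ 11.0278·Δt.
So d_SEIS05 = 249.77, d_SEIS06 = 99.29, d_SEIS07 = 167.57 km.
Circle about each station: (x − 117.7)² + (y − 4.2)² = 249.77²; (x + 17.3)² + (y − 100.6)² = 99.29²; (x − 9.6)² + (y + 18.9)² = 167.57².
Subtracting the SEIS05 equation from the SEIS06 and SEIS07 equations removes the quadratic terms:
-270.0 x + 192.8 y = 49075.27
-216.2 x − 46.2 y = 20883.79
Solving the 2×2 system: x ≈ -116.2, y ≈ 91.8 km.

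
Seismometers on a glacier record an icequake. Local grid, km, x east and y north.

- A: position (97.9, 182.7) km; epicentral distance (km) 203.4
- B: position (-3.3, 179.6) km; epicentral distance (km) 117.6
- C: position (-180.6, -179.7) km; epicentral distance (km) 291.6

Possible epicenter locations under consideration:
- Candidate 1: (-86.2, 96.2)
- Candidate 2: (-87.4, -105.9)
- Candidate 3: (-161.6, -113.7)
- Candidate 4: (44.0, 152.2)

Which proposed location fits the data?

Candidate 1

For each candidate, compare |candidate − station| to the reported distance:
Candidate 1: residuals A 0.0, B 0.0, C 0.0 → max 0.0 km
Candidate 2: residuals A 139.6, B 180.0, C 172.7 → max 180.0 km
Candidate 3: residuals A 190.5, B 215.7, C 222.9 → max 222.9 km
Candidate 4: residuals A 141.5, B 62.9, C 109.2 → max 141.5 km
Only Candidate 1 has all residuals ≈ 0.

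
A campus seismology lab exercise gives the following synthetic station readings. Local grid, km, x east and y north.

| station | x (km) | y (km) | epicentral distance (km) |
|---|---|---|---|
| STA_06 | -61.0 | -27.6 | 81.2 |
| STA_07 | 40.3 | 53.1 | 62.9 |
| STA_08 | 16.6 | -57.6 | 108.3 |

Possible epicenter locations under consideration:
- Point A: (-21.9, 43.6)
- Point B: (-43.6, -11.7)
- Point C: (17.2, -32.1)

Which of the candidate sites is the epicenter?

Point A

For each candidate, compare |candidate − station| to the reported distance:
Point A: residuals STA_06 0.0, STA_07 0.0, STA_08 0.0 → max 0.0 km
Point B: residuals STA_06 57.6, STA_07 43.1, STA_08 32.6 → max 57.6 km
Point C: residuals STA_06 2.9, STA_07 25.4, STA_08 82.8 → max 82.8 km
Only Point A has all residuals ≈ 0.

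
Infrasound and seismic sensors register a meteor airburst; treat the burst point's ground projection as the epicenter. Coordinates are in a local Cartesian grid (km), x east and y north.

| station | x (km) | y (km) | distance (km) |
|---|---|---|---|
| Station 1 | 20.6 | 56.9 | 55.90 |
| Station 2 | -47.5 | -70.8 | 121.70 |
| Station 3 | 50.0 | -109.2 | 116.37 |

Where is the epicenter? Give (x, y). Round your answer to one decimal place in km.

Circle about each station: (x − 20.6)² + (y − 56.9)² = 55.90²; (x + 47.5)² + (y + 70.8)² = 121.70²; (x − 50.0)² + (y + 109.2)² = 116.37².
Subtracting the Station 1 equation from the Station 2 and Station 3 equations removes the quadratic terms:
-136.2 x − 255.4 y = -8079.16
58.8 x − 332.2 y = 345.50
Solving the 2×2 system: x ≈ 46.0, y ≈ 7.1 km.

(46.0, 7.1)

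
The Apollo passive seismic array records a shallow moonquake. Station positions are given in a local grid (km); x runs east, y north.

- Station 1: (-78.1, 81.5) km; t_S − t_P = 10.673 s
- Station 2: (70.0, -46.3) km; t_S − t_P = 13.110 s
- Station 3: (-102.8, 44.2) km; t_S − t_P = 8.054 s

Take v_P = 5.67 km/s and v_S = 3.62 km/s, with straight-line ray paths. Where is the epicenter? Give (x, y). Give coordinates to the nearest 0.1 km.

(-59.3, -23.7)

Distance from S−P lag: d = Δt · v_P v_S / (v_P − v_S) = Δt · (5.67·3.62)/(5.67−3.62) ≈ 10.0124·Δt.
So d_Station 1 = 106.86, d_Station 2 = 131.26, d_Station 3 = 80.64 km.
Circle about each station: (x + 78.1)² + (y − 81.5)² = 106.86²; (x − 70.0)² + (y + 46.3)² = 131.26²; (x + 102.8)² + (y − 44.2)² = 80.64².
Subtracting the Station 1 equation from the Station 2 and Station 3 equations removes the quadratic terms:
296.2 x − 255.6 y = -11508.30
-49.4 x − 74.6 y = 4695.87
Solving the 2×2 system: x ≈ -59.3, y ≈ -23.7 km.
Check against Station 1 (with the unrounded x, y): √((x + 78.1)²+(y − 81.5)²) = 106.85 ≈ 106.86 km. ✓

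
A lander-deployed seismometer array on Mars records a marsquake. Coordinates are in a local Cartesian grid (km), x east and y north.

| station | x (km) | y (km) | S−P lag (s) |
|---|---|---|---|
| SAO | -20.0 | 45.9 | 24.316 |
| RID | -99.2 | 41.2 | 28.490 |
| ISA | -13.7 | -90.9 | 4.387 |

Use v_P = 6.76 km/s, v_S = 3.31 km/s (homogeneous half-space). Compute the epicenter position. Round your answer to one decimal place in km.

Distance from S−P lag: d = Δt · v_P v_S / (v_P − v_S) = Δt · (6.76·3.31)/(6.76−3.31) ≈ 6.4857·Δt.
So d_SAO = 157.71, d_RID = 184.78, d_ISA = 28.45 km.
Circle about each station: (x + 20.0)² + (y − 45.9)² = 157.71²; (x + 99.2)² + (y − 41.2)² = 184.78²; (x + 13.7)² + (y + 90.9)² = 28.45².
Subtracting the SAO equation from the RID and ISA equations removes the quadratic terms:
-158.4 x − 9.4 y = -239.93
12.6 x − 273.6 y = 30006.73
Solving the 2×2 system: x ≈ 8.0, y ≈ -109.3 km.

(8.0, -109.3)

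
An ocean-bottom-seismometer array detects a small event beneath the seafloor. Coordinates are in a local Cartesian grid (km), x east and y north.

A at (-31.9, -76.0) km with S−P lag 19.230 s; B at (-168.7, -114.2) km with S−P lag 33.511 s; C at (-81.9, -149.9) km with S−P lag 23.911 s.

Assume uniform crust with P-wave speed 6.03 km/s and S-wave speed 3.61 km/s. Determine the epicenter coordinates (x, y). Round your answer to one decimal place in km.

132.3 km east, -130.4 km north

Distance from S−P lag: d = Δt · v_P v_S / (v_P − v_S) = Δt · (6.03·3.61)/(6.03−3.61) ≈ 8.9952·Δt.
So d_A = 172.98, d_B = 301.44, d_C = 215.08 km.
Circle about each station: (x + 31.9)² + (y + 76.0)² = 172.98²; (x + 168.7)² + (y + 114.2)² = 301.44²; (x + 81.9)² + (y + 149.9)² = 215.08².
Subtracting pairs of circle equations eliminates x²+y² and gives linear equations (the radical axes):
-273.6 x − 76.4 y = -26236.27
-100.0 x − 147.8 y = 6046.68
Solving the 2×2 system: x ≈ 132.3, y ≈ -130.4 km.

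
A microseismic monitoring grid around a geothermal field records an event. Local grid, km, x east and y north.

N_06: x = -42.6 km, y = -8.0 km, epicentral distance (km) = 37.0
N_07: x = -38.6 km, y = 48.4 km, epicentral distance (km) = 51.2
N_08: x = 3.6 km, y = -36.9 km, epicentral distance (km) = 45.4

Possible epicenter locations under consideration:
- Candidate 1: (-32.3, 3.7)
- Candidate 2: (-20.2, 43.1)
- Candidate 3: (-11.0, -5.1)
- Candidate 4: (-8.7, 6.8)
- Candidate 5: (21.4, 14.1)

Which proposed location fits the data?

For each candidate, compare |candidate − station| to the reported distance:
Candidate 1: residuals N_06 21.4, N_07 6.1, N_08 8.8 → max 21.4 km
Candidate 2: residuals N_06 18.8, N_07 32.1, N_08 38.1 → max 38.1 km
Candidate 3: residuals N_06 5.3, N_07 9.0, N_08 10.4 → max 10.4 km
Candidate 4: residuals N_06 0.0, N_07 0.0, N_08 0.0 → max 0.0 km
Candidate 5: residuals N_06 30.7, N_07 17.9, N_08 8.6 → max 30.7 km
Only Candidate 4 has all residuals ≈ 0.

Candidate 4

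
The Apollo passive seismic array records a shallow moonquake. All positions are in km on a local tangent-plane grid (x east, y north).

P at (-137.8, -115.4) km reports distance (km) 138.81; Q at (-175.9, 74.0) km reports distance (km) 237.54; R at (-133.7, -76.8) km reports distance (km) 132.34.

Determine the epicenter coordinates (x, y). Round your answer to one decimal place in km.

-1.8 km east, -87.6 km north

Circle about each station: (x + 137.8)² + (y + 115.4)² = 138.81²; (x + 175.9)² + (y − 74.0)² = 237.54²; (x + 133.7)² + (y + 76.8)² = 132.34².
Subtracting the P equation from the Q and R equations removes the quadratic terms:
-76.2 x + 378.8 y = -33046.23
8.2 x + 77.2 y = -6777.73
Solving the 2×2 system: x ≈ -1.8, y ≈ -87.6 km.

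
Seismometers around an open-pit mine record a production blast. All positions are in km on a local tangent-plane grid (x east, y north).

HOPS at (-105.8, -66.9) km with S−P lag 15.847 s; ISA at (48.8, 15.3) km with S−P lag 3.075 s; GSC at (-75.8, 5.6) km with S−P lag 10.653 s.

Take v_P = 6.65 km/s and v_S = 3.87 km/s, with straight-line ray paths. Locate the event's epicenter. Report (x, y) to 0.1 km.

22.8 km east, 3.7 km north

Distance from S−P lag: d = Δt · v_P v_S / (v_P − v_S) = Δt · (6.65·3.87)/(6.65−3.87) ≈ 9.2574·Δt.
So d_HOPS = 146.70, d_ISA = 28.47, d_GSC = 98.62 km.
Circle about each station: (x + 105.8)² + (y + 66.9)² = 146.70²; (x − 48.8)² + (y − 15.3)² = 28.47²; (x + 75.8)² + (y − 5.6)² = 98.62².
Subtracting the HOPS equation from the ISA and GSC equations removes the quadratic terms:
309.2 x + 164.4 y = 7656.63
60.0 x + 145.0 y = 1902.74
Solving the 2×2 system: x ≈ 22.8, y ≈ 3.7 km.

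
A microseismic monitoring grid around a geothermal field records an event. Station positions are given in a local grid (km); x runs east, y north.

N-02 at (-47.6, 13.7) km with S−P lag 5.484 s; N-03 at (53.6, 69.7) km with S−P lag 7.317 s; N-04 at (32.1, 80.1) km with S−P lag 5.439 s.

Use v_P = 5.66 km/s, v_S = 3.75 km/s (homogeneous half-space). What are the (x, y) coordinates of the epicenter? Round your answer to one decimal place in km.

Distance from S−P lag: d = Δt · v_P v_S / (v_P − v_S) = Δt · (5.66·3.75)/(5.66−3.75) ≈ 11.1126·Δt.
So d_N-02 = 60.94, d_N-03 = 81.31, d_N-04 = 60.44 km.
Circle about each station: (x + 47.6)² + (y − 13.7)² = 60.94²; (x − 53.6)² + (y − 69.7)² = 81.31²; (x − 32.1)² + (y − 80.1)² = 60.44².
Subtracting the N-02 equation from the N-03 and N-04 equations removes the quadratic terms:
202.4 x + 112.0 y = 2379.97
159.4 x + 132.8 y = 5053.66
Solving the 2×2 system: x ≈ -27.7, y ≈ 71.3 km.

-27.7 km east, 71.3 km north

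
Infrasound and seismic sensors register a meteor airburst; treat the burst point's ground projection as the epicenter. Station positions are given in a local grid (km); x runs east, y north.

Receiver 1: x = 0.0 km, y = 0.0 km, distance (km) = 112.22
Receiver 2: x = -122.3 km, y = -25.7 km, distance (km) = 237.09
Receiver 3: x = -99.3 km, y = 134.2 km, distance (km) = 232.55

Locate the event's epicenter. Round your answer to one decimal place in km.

108.3 km east, 29.4 km north

Circle about each station: x² + y² = 112.22²; (x + 122.3)² + (y + 25.7)² = 237.09²; (x + 99.3)² + (y − 134.2)² = 232.55².
Subtracting the Receiver 1 equation from the Receiver 2 and Receiver 3 equations removes the quadratic terms:
-244.6 x − 51.4 y = -28000.56
-198.6 x + 268.4 y = -13616.04
Solving the 2×2 system: x ≈ 108.3, y ≈ 29.4 km.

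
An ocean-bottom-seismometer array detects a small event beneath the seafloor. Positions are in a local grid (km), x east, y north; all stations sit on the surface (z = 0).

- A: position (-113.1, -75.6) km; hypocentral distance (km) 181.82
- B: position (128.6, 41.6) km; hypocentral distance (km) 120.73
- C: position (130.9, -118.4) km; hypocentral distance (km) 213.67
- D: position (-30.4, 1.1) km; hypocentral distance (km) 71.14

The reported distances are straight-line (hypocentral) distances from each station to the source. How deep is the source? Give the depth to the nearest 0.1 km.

Each station gives a sphere (x−x_i)² + (y−y_i)² + z² = d_i² (stations at z=0).
Subtracting the A sphere from B and C: z² cancels, leaving linear equations in x and y:
483.4 x + 234.4 y = 18244.33
488.0 x − 85.6 y = 50.04
Solving: x ≈ 10.101, y ≈ 57.002 km (keep extra digits for the depth step; rounded: 10.1, 57.0).
Then from the A sphere: z² = 181.82² − (x + 113.1)² − (y + 75.6)² with x = 10.101, y = 57.002, so z ≈ 17.226 ≈ 17.2 km.
Check against D (with the unrounded solution): distance 71.15 ≈ 71.14 km. ✓

z ≈ 17.2 km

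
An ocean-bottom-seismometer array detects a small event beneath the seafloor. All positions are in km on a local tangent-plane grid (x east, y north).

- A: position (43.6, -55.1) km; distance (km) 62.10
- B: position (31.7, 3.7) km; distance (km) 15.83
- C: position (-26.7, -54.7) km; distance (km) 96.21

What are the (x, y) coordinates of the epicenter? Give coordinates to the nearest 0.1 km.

(47.2, 6.9)

Circle about each station: (x − 43.6)² + (y + 55.1)² = 62.10²; (x − 31.7)² + (y − 3.7)² = 15.83²; (x + 26.7)² + (y + 54.7)² = 96.21².
Subtracting the A equation from the B and C equations removes the quadratic terms:
-23.8 x + 117.6 y = -312.57
-140.6 x + 0.8 y = -6631.94
Solving the 2×2 system: x ≈ 47.2, y ≈ 6.9 km.
Check against A (with the unrounded x, y): √((x − 43.6)²+(y + 55.1)²) = 62.10 ≈ 62.10 km. ✓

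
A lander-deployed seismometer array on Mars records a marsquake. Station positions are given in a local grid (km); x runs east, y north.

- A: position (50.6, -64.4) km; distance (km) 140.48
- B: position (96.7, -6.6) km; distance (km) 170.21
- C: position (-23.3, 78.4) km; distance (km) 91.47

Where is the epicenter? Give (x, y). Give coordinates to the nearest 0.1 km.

Circle about each station: (x − 50.6)² + (y + 64.4)² = 140.48²; (x − 96.7)² + (y + 6.6)² = 170.21²; (x + 23.3)² + (y − 78.4)² = 91.47².
Subtracting pairs of circle equations eliminates x²+y² and gives linear equations (the radical axes):
92.2 x + 115.6 y = -6550.08
-147.8 x + 285.6 y = 11349.60
Solving the 2×2 system: x ≈ -73.3, y ≈ 1.8 km.
Check against A (with the unrounded x, y): √((x − 50.6)²+(y + 64.4)²) = 140.48 ≈ 140.48 km. ✓

(-73.3, 1.8)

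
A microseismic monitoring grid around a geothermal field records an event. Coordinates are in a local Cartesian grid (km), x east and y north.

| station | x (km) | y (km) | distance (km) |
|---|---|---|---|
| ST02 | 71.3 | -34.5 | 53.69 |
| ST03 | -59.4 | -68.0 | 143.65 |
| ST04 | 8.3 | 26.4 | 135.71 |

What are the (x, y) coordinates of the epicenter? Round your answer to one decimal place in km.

Circle about each station: (x − 71.3)² + (y + 34.5)² = 53.69²; (x + 59.4)² + (y + 68.0)² = 143.65²; (x − 8.3)² + (y − 26.4)² = 135.71².
Subtracting pairs of circle equations eliminates x²+y² and gives linear equations (the radical axes):
-261.4 x − 67.0 y = -15874.29
-126.0 x + 121.8 y = -21042.68
Solving the 2×2 system: x ≈ 83.0, y ≈ -86.9 km.

(83.0, -86.9)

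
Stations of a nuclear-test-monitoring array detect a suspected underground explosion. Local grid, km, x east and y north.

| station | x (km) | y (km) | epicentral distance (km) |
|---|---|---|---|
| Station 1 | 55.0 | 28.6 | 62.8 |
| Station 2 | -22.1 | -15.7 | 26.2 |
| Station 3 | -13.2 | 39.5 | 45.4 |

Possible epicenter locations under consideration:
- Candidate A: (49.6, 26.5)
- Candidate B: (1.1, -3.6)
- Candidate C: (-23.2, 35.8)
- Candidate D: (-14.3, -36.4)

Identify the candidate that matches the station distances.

Candidate B

For each candidate, compare |candidate − station| to the reported distance:
Candidate A: residuals Station 1 57.0, Station 2 57.0, Station 3 18.7 → max 57.0 km
Candidate B: residuals Station 1 0.0, Station 2 0.0, Station 3 0.0 → max 0.0 km
Candidate C: residuals Station 1 15.7, Station 2 25.3, Station 3 34.7 → max 34.7 km
Candidate D: residuals Station 1 32.2, Station 2 4.1, Station 3 30.5 → max 32.2 km
Only Candidate B has all residuals ≈ 0.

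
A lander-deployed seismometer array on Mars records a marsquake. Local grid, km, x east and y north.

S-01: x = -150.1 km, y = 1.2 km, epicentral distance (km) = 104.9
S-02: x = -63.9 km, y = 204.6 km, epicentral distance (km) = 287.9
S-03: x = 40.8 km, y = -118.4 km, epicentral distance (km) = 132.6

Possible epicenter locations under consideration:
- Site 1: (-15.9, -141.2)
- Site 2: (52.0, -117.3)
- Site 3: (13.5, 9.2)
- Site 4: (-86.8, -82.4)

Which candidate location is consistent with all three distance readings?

Site 4

For each candidate, compare |candidate − station| to the reported distance:
Site 1: residuals S-01 90.8, S-02 61.2, S-03 71.5 → max 90.8 km
Site 2: residuals S-01 129.4, S-02 54.2, S-03 121.3 → max 129.4 km
Site 3: residuals S-01 58.9, S-02 77.7, S-03 2.1 → max 77.7 km
Site 4: residuals S-01 0.0, S-02 0.0, S-03 0.0 → max 0.0 km
Only Site 4 has all residuals ≈ 0.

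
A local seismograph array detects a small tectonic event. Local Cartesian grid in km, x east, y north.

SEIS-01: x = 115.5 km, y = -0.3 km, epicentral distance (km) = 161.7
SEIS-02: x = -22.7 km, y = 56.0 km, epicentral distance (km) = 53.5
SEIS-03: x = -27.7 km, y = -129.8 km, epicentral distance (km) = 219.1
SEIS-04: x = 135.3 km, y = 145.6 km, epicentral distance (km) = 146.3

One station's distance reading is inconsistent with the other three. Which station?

Solve using three stations at a time. Using SEIS-01, SEIS-02, SEIS-04 (subtract circle equations pairwise → linear system) gives (x, y) ≈ (-5.7, 106.7).
Distances from that point to each station vs reported:
  SEIS-01: calculated 161.7 vs reported 161.7 → residual 0.0 km
  SEIS-02: calculated 53.5 vs reported 53.5 → residual 0.0 km
  SEIS-03: calculated 237.5 vs reported 219.1 → residual 18.4 km
  SEIS-04: calculated 146.3 vs reported 146.3 → residual 0.0 km
SEIS-01, SEIS-02, SEIS-04 are mutually consistent (residuals ≈ 0); SEIS-03 is off by 18.4 km.

SEIS-03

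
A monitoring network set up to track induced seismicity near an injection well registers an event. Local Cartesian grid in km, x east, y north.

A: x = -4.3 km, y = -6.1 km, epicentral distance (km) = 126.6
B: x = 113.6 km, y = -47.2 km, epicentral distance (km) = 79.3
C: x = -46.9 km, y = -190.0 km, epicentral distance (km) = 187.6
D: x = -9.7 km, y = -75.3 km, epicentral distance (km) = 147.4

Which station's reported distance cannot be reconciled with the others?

A

Solve using three stations at a time. Using B, C, D (subtract circle equations pairwise → linear system) gives (x, y) ≈ (129.1, -125.0).
Distances from that point to each station vs reported:
  A: calculated 178.7 vs reported 126.6 → residual 52.1 km
  B: calculated 79.3 vs reported 79.3 → residual 0.0 km
  C: calculated 187.6 vs reported 187.6 → residual 0.0 km
  D: calculated 147.4 vs reported 147.4 → residual 0.0 km
B, C, D are mutually consistent (residuals ≈ 0); A is off by 52.1 km.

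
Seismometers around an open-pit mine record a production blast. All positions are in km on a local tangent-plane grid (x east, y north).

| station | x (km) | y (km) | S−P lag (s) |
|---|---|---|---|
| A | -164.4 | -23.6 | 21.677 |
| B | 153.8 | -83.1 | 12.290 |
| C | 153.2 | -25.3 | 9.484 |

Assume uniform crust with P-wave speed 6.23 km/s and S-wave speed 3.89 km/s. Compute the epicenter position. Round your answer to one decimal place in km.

58.7 km east, 1.5 km north

Distance from S−P lag: d = Δt · v_P v_S / (v_P − v_S) = Δt · (6.23·3.89)/(6.23−3.89) ≈ 10.3567·Δt.
So d_A = 224.50, d_B = 127.28, d_C = 98.22 km.
Circle about each station: (x + 164.4)² + (y + 23.6)² = 224.50²; (x − 153.8)² + (y + 83.1)² = 127.28²; (x − 153.2)² + (y + 25.3)² = 98.22².
Subtracting pairs of circle equations eliminates x²+y² and gives linear equations (the radical axes):
636.4 x − 119.0 y = 37175.78
635.2 x − 3.4 y = 37279.09
Solving the 2×2 system: x ≈ 58.7, y ≈ 1.5 km.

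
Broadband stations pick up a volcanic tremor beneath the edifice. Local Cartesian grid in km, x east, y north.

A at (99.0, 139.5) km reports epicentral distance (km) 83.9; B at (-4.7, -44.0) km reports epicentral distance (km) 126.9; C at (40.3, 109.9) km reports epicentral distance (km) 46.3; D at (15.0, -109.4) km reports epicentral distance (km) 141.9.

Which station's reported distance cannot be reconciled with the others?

D

Solve using three stations at a time. Using A, B, C (subtract circle equations pairwise → linear system) gives (x, y) ≈ (57.1, 66.8).
Distances from that point to each station vs reported:
  A: calculated 83.9 vs reported 83.9 → residual 0.0 km
  B: calculated 126.9 vs reported 126.9 → residual 0.0 km
  C: calculated 46.3 vs reported 46.3 → residual 0.0 km
  D: calculated 181.2 vs reported 141.9 → residual 39.3 km
A, B, C are mutually consistent (residuals ≈ 0); D is off by 39.3 km.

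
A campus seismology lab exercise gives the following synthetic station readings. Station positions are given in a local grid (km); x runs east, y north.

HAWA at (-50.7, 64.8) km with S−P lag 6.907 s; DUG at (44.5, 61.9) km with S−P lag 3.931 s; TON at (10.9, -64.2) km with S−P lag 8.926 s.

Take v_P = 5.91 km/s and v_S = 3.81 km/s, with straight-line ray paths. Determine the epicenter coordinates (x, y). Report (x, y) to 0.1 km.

x ≈ 15.4 km, y ≈ 31.4 km

Distance from S−P lag: d = Δt · v_P v_S / (v_P − v_S) = Δt · (5.91·3.81)/(5.91−3.81) ≈ 10.7224·Δt.
So d_HAWA = 74.06, d_DUG = 42.15, d_TON = 95.71 km.
Circle about each station: (x + 50.7)² + (y − 64.8)² = 74.06²; (x − 44.5)² + (y − 61.9)² = 42.15²; (x − 10.9)² + (y + 64.2)² = 95.71².
Subtracting the HAWA equation from the DUG and TON equations removes the quadratic terms:
190.4 x − 5.8 y = 2750.59
123.2 x − 258.0 y = -6204.60
Solving the 2×2 system: x ≈ 15.4, y ≈ 31.4 km.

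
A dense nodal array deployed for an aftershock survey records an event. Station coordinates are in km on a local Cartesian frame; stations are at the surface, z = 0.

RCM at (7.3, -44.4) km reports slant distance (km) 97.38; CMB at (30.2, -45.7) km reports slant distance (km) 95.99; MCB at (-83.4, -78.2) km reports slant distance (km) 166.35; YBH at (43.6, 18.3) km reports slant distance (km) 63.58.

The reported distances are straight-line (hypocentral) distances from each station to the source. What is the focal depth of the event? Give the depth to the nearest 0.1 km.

z ≈ 61.0 km

Each station gives a sphere (x−x_i)² + (y−y_i)² + z² = d_i² (stations at z=0).
Subtracting the RCM sphere from CMB and MCB: z² cancels, leaving linear equations in x and y:
45.8 x − 2.6 y = 1244.66
-181.4 x − 67.6 y = -7143.31
Solving: x ≈ 28.789, y ≈ 28.416 km (keep extra digits for the depth step; rounded: 28.8, 28.4).
Then from the RCM sphere: z² = 97.38² − (x − 7.3)² − (y + 44.4)² with x = 28.789, y = 28.416, so z ≈ 60.983 ≈ 61.0 km.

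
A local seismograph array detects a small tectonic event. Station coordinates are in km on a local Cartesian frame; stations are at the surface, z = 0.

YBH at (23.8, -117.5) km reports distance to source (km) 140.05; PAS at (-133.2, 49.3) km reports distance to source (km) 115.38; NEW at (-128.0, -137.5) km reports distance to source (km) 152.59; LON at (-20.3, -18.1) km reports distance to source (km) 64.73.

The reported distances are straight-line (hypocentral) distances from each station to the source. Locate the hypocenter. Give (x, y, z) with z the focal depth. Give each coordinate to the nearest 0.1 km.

(-54.8, -15.3, 54.7)

Each station gives a sphere (x−x_i)² + (y−y_i)² + z² = d_i² (stations at z=0).
Subtracting the YBH sphere from PAS and NEW: z² cancels, leaving linear equations in x and y:
-314.0 x + 333.6 y = 12101.50
-303.6 x − 40.0 y = 17247.85
Solving: x ≈ -54.795, y ≈ -15.300 km (keep extra digits for the depth step; rounded: -54.8, -15.3).
Then from the YBH sphere: z² = 140.05² − (x − 23.8)² − (y + 117.5)² with x = -54.795, y = -15.300, so z ≈ 54.699 ≈ 54.7 km.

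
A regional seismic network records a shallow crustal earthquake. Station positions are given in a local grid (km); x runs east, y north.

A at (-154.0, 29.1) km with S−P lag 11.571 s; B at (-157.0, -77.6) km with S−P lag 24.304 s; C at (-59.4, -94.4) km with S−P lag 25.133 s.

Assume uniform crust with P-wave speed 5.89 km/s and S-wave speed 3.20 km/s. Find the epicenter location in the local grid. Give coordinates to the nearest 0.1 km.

Distance from S−P lag: d = Δt · v_P v_S / (v_P − v_S) = Δt · (5.89·3.20)/(5.89−3.20) ≈ 7.0067·Δt.
So d_A = 81.07, d_B = 170.29, d_C = 176.10 km.
Circle about each station: (x + 154.0)² + (y − 29.1)² = 81.07²; (x + 157.0)² + (y + 77.6)² = 170.29²; (x + 59.4)² + (y + 94.4)² = 176.10².
Subtracting pairs of circle equations eliminates x²+y² and gives linear equations (the radical axes):
-6.0 x − 213.4 y = -16318.39
189.2 x − 247.0 y = -36561.96
Solving the 2×2 system: x ≈ -90.1, y ≈ 79.0 km.

(-90.1, 79.0)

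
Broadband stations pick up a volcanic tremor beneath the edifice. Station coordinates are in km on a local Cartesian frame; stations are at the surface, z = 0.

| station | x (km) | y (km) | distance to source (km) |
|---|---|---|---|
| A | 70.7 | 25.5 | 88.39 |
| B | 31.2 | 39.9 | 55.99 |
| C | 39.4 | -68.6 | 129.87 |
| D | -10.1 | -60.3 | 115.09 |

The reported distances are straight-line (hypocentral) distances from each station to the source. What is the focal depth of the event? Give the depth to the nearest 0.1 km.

z ≈ 43.6 km

Each station gives a sphere (x−x_i)² + (y−y_i)² + z² = d_i² (stations at z=0).
Subtracting the A sphere from B and C: z² cancels, leaving linear equations in x and y:
-79.0 x + 28.8 y = 1594.62
-62.6 x − 188.2 y = -8443.84
Solving: x ≈ -3.415, y ≈ 46.002 km (keep extra digits for the depth step; rounded: -3.4, 46.0).
Then from the A sphere: z² = 88.39² − (x − 70.7)² − (y − 25.5)² with x = -3.415, y = 46.002, so z ≈ 43.582 ≈ 43.6 km.
Check against D (with the unrounded solution): distance 115.08 ≈ 115.09 km. ✓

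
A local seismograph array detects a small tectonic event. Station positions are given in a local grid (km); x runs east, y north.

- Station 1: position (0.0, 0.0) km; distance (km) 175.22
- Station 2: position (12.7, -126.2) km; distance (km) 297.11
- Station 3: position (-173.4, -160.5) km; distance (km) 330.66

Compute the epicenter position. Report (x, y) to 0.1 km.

Circle about each station: x² + y² = 175.22²; (x − 12.7)² + (y + 126.2)² = 297.11²; (x + 173.4)² + (y + 160.5)² = 330.66².
Subtracting the Station 1 equation from the Station 2 and Station 3 equations removes the quadratic terms:
25.4 x − 252.4 y = -41484.57
-346.8 x − 321.0 y = -22806.18
Solving the 2×2 system: x ≈ -79.0, y ≈ 156.4 km.
Check against Station 1 (with the unrounded x, y): √(x²+y²) = 175.23 ≈ 175.22 km. ✓

-79.0 km east, 156.4 km north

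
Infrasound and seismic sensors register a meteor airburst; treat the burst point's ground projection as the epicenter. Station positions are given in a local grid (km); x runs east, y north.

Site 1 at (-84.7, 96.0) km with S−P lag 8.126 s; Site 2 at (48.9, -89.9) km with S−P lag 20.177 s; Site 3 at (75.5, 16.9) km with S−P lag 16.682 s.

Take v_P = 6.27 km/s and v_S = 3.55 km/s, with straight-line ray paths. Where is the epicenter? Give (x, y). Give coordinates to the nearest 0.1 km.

Distance from S−P lag: d = Δt · v_P v_S / (v_P − v_S) = Δt · (6.27·3.55)/(6.27−3.55) ≈ 8.1833·Δt.
So d_Site 1 = 66.50, d_Site 2 = 165.11, d_Site 3 = 136.51 km.
Circle about each station: (x + 84.7)² + (y − 96.0)² = 66.50²; (x − 48.9)² + (y + 89.9)² = 165.11²; (x − 75.5)² + (y − 16.9)² = 136.51².
Subtracting the Site 1 equation from the Site 2 and Site 3 equations removes the quadratic terms:
267.2 x − 371.8 y = -28755.93
320.4 x − 158.2 y = -24616.96
Solving the 2×2 system: x ≈ -59.9, y ≈ 34.3 km.

(-59.9, 34.3)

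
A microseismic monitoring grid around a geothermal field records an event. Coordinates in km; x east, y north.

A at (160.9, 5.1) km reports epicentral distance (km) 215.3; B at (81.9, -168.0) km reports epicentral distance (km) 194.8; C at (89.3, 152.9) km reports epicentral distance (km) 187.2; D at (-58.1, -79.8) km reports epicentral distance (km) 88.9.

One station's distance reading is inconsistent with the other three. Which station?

A

Solve using three stations at a time. Using B, C, D (subtract circle equations pairwise → linear system) gives (x, y) ≈ (-17.7, -0.6).
Distances from that point to each station vs reported:
  A: calculated 178.7 vs reported 215.3 → residual 36.6 km
  B: calculated 194.8 vs reported 194.8 → residual 0.0 km
  C: calculated 187.2 vs reported 187.2 → residual 0.0 km
  D: calculated 88.8 vs reported 88.9 → residual 0.1 km
B, C, D are mutually consistent (residuals ≈ 0); A is off by 36.6 km.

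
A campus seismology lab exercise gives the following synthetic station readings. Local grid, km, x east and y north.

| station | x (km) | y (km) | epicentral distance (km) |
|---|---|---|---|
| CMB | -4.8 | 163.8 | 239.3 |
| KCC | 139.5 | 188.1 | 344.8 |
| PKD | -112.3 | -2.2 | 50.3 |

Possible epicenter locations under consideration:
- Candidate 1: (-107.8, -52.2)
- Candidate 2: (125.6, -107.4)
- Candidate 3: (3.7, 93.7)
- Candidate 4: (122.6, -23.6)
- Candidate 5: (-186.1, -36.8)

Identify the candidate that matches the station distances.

Candidate 1

For each candidate, compare |candidate − station| to the reported distance:
Candidate 1: residuals CMB 0.0, KCC 0.0, PKD 0.1 → max 0.1 km
Candidate 2: residuals CMB 61.6, KCC 49.0, PKD 209.8 → max 209.8 km
Candidate 3: residuals CMB 168.7, KCC 179.4, PKD 100.2 → max 179.4 km
Candidate 4: residuals CMB 12.7, KCC 132.4, PKD 185.6 → max 185.6 km
Candidate 5: residuals CMB 31.1, KCC 50.9, PKD 31.2 → max 50.9 km
Only Candidate 1 has all residuals ≈ 0.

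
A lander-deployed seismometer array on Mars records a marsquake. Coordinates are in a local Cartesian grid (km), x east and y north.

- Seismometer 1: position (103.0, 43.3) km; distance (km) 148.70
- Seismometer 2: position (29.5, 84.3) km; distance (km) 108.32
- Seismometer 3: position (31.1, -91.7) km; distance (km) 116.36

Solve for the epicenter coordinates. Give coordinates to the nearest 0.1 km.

-39.5 km east, 0.8 km north

Circle about each station: (x − 103.0)² + (y − 43.3)² = 148.70²; (x − 29.5)² + (y − 84.3)² = 108.32²; (x − 31.1)² + (y + 91.7)² = 116.36².
Subtracting the Seismometer 1 equation from the Seismometer 2 and Seismometer 3 equations removes the quadratic terms:
-147.0 x + 82.0 y = 5871.32
-143.8 x − 270.0 y = 5464.25
Solving the 2×2 system: x ≈ -39.5, y ≈ 0.8 km.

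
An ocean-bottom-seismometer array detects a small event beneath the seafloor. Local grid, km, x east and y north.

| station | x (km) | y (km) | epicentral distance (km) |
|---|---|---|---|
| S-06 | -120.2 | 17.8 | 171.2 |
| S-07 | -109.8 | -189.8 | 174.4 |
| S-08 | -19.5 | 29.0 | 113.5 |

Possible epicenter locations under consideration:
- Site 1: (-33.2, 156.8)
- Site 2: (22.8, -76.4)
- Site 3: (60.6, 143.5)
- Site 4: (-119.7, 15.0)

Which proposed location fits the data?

Site 2

For each candidate, compare |candidate − station| to the reported distance:
Site 1: residuals S-06 7.2, S-07 180.6, S-08 15.0 → max 180.6 km
Site 2: residuals S-06 0.0, S-07 0.1, S-08 0.1 → max 0.1 km
Site 3: residuals S-06 49.0, S-07 199.9, S-08 26.2 → max 199.9 km
Site 4: residuals S-06 168.4, S-07 30.6, S-08 12.3 → max 168.4 km
Only Site 2 has all residuals ≈ 0.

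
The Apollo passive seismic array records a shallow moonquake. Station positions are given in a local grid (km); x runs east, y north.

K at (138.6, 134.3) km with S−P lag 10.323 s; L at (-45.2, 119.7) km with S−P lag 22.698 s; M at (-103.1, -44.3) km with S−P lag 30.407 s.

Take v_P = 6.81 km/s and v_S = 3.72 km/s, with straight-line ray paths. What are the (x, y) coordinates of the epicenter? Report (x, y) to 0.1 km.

Distance from S−P lag: d = Δt · v_P v_S / (v_P − v_S) = Δt · (6.81·3.72)/(6.81−3.72) ≈ 8.1984·Δt.
So d_K = 84.63, d_L = 186.09, d_M = 249.29 km.
Circle about each station: (x − 138.6)² + (y − 134.3)² = 84.63²; (x + 45.2)² + (y − 119.7)² = 186.09²; (x + 103.1)² + (y + 44.3)² = 249.29².
Subtracting pairs of circle equations eliminates x²+y² and gives linear equations (the radical axes):
-367.6 x − 29.2 y = -48342.57
-483.4 x − 357.2 y = -79637.62
Solving the 2×2 system: x ≈ 127.5, y ≈ 50.4 km.

x ≈ 127.5 km, y ≈ 50.4 km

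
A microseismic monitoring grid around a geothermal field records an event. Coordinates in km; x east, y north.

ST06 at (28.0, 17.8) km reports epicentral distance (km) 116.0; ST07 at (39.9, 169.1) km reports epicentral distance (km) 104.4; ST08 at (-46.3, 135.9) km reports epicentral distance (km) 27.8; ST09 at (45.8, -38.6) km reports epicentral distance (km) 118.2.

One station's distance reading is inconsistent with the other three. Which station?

Solve using three stations at a time. Using ST06, ST07, ST08 (subtract circle equations pairwise → linear system) gives (x, y) ≈ (-44.8, 108.1).
Distances from that point to each station vs reported:
  ST06: calculated 116.0 vs reported 116.0 → residual 0.0 km
  ST07: calculated 104.4 vs reported 104.4 → residual 0.0 km
  ST08: calculated 27.8 vs reported 27.8 → residual 0.0 km
  ST09: calculated 172.4 vs reported 118.2 → residual 54.2 km
ST06, ST07, ST08 are mutually consistent (residuals ≈ 0); ST09 is off by 54.2 km.

ST09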